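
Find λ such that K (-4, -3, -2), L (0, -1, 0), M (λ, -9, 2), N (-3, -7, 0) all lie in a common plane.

-1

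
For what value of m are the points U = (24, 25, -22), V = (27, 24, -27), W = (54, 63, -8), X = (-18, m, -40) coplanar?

-27

The points are coplanar iff UV · (UW × UX) = 0.
Expanding, this is linear in m: (-192)m + (-5184) = 0.
So m = -27.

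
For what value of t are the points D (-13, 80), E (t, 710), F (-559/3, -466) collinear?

187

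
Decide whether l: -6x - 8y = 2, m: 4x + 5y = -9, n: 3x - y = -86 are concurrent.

Intersecting l and m: solving the 2×2 system gives (x, y) = (-31, 23).
Substitute into n: (3)(-31) + (-1)(23) = -116.
But n requires -86 ≠ -116, so the three lines have no common point.

No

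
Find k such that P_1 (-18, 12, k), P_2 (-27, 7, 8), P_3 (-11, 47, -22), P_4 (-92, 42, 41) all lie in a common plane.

-1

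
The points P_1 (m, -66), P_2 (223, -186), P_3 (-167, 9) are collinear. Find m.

-17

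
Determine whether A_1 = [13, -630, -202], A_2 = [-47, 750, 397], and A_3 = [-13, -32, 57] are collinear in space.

No

A_1A_2 = (-60, 1380, 599), A_1A_3 = (-26, 598, 259).
A_1A_2 × A_1A_3 = (-782, -34, 0).
The cross product is nonzero, so the points do not lie on one line.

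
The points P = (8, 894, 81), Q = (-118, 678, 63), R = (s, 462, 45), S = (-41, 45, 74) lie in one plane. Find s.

-244

Normal to plane PQS: n = (-13770, 0, 96390); plane equation n·X = 7697430.
Requiring n·R = 7697430: (-13770)s + (4337550) = 7697430.
So s = -244.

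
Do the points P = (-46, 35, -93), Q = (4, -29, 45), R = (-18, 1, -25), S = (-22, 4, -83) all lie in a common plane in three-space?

No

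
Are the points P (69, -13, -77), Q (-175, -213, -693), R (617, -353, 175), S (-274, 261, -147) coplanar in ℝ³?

Yes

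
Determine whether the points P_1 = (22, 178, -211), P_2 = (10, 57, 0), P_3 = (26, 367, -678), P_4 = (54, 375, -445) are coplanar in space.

No

The four points are coplanar iff the 3×3 determinant with rows P_1P_2, P_1P_3, P_1P_4 is zero.
Rows: (-12, -121, 211), (4, 189, -467), (32, 197, -234).
Expanding along the first row: (-12)(47773) − (-121)(14008) + (211)(-5260) = 11832.
Nonzero ⇒ not coplanar.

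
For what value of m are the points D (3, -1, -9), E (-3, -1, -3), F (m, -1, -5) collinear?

-1

Collinearity requires DE × DF = 0; each component is linear in m.
The y-component gives (6)m + (6) = 0, so m = -1.
The remaining components then also vanish.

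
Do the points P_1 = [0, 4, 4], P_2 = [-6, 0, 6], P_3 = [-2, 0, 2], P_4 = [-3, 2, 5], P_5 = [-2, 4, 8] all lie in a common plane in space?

The plane through P_1, P_2, P_3 has normal n = P_1P_2 × P_1P_3 = (16, -16, 16) and equation n·P = 0.
Checking the remaining points: n·P_4 = 0, n·P_5 = 32.
Since n·P_5 = 32 ≠ 0, P_5 is off the plane and the points are not all coplanar.

No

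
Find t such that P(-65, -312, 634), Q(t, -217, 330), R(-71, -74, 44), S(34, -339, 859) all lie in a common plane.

Normal to plane PRS: n = (37620, -57060, -23400); plane equation n·X = 521820.
Requiring n·Q = 521820: (37620)t + (4660020) = 521820.
So t = -110.

-110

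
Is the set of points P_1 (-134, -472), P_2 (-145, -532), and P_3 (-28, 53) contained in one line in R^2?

P_1P_2 = (-11, -60), P_1P_3 = (106, 525).
If collinear, P_1P_3 would be a scalar multiple of P_1P_2. But (-11)·(525) ≠ (-60)·(106) (difference 585), so they are not parallel; the points are not collinear.

No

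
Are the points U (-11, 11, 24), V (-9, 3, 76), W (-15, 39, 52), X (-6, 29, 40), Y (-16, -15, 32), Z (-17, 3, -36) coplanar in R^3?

The plane through U, V, W has normal n = UV × UW = (-1680, -264, 24) and equation n·P = 16152.
Checking the remaining points: n·X = 3384, n·Y = 31608, n·Z = 26904.
Since n·X = 3384 ≠ 16152, X is off the plane and the points are not all coplanar.

No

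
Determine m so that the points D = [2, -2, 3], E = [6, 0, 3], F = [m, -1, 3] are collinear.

Collinearity requires DE × DF = 0; each component is linear in m.
The z-component gives (-2)m + (8) = 0, so m = 4.
The remaining components then also vanish.

4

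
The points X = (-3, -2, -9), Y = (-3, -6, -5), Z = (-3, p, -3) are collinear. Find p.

-8

Collinearity requires XY × XZ = 0; each component is linear in p.
The x-component gives (-4)p + (-32) = 0, so p = -8.
The remaining components then also vanish.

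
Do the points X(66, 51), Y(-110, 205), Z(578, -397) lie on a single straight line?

XY = (-176, 154), XZ = (512, -448).
Checking proportionality: XZ = -32/11·XY, so the vectors are parallel and the points are collinear.

Yes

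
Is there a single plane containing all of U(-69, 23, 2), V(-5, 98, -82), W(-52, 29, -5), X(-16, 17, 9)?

No

With U as base: UV = (64, 75, -84), UW = (17, 6, -7), UX = (53, -6, 7).
UW × UX = (0, -490, -420).
UV · (UW × UX) = -1470.
Since -1470 ≠ 0, the four points are not coplanar.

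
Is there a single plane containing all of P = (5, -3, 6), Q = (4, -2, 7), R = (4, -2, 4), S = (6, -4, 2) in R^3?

A normal to the plane through P, Q, R is n = PQ × PR = (-3, -3, 0).
The plane has equation n·X = -6. For S: n·S = -6.
Equal, so S lies in the plane and all four are coplanar.

Yes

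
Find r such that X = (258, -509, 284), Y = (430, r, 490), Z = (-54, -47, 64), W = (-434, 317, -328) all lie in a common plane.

-628

Normal to plane XZW: n = (-101024, -38704, 61992); plane equation n·P = 11241872.
Requiring n·Y = 11241872: (-38704)r + (-13064240) = 11241872.
So r = -628.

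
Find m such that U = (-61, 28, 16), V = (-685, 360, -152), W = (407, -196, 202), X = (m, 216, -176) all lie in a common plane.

-477

Coplanarity ⇔ det[UV; UW; UX] = 0.
Expanding, this is linear in m: (24120)m + (11505240) = 0.
So m = -477.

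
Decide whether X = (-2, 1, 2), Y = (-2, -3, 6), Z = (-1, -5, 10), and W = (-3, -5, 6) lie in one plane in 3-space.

With X as base: XY = (0, -4, 4), XZ = (1, -6, 8), XW = (-1, -6, 4).
XZ × XW = (24, -12, -12).
XY · (XZ × XW) = 0.
The scalar triple product vanishes, so the four points are coplanar.

Yes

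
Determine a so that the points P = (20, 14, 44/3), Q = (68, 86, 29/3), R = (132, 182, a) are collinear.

Direction PQ = (48, 72, -5). From the x-coordinate of R, the parameter along the line is τ = (132 − 20)/48 = 7/3.
Then a = 44/3 + 7/3·(-5) = 3.

3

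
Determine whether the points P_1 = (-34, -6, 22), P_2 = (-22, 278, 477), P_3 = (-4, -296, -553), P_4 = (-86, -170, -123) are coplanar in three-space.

Yes

A normal to the plane through P_1, P_2, P_3 is n = P_1P_2 × P_1P_3 = (-31350, 20550, -12000).
The plane has equation n·P = 678600. For P_4: n·P_4 = 678600.
Equal, so P_4 lies in the plane and all four are coplanar.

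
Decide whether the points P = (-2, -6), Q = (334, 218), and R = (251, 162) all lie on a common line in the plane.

No

PQ = (336, 224), PR = (253, 168).
If collinear, PR would be a scalar multiple of PQ. But (336)·(168) ≠ (224)·(253) (difference -224), so they are not parallel; the points are not collinear.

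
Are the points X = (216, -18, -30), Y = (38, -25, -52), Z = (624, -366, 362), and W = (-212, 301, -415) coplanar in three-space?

A normal to the plane through X, Y, Z is n = XY × XZ = (-10400, 60800, 64800).
The plane has equation n·P = -5284800. For W: n·W = -6386400.
-6386400 ≠ -5284800, so W is off the plane.

No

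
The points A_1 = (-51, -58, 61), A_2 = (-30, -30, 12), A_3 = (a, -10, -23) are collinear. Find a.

-15

Collinearity requires A_1A_2 × A_1A_3 = 0; each component is linear in a.
The y-component gives (-49)a + (-735) = 0, so a = -15.
The remaining components then also vanish.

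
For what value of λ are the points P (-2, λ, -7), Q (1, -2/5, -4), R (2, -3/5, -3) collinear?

1/5

Collinearity requires PQ × PR = 0; each component is linear in λ.
The x-component gives (-1)λ + (1/5) = 0, so λ = 1/5.
The remaining components then also vanish.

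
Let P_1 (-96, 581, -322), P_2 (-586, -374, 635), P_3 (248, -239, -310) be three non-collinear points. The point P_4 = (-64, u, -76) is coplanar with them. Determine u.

-29

Coplanarity requires P_1P_2 · (P_1P_3 × P_1P_4) = 0.
P_1P_2 = (-490, -955, 957), P_1P_3 = (344, -820, 12); the triple product is linear in u with coefficient 335088 and constant term 9717552.
Setting it to zero: u = -29.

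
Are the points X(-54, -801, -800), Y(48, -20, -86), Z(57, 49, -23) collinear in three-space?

XY = (102, 781, 714), XZ = (111, 850, 777).
Comparing components 2 and 3: (781)(777) − (714)(850) = -63 ≠ 0, so XY and XZ are not parallel and the points are not collinear.

No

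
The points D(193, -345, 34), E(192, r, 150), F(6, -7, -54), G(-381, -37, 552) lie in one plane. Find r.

-451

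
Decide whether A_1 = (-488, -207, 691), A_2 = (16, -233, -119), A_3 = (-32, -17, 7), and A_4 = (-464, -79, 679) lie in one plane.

No

A normal to the plane through A_1, A_2, A_3 is n = A_1A_2 × A_1A_3 = (171684, -24624, 107616).
The plane has equation n·P = -4321968. For A_4: n·A_4 = -4644816.
-4644816 ≠ -4321968, so A_4 is off the plane.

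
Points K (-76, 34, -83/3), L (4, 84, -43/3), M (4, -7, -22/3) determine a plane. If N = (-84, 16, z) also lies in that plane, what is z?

-28

Coplanarity requires KL · (KM × KN) = 0.
KL = (80, 50, 40/3), KM = (80, -41, 61/3); the triple product is linear in z with coefficient -7280 and constant term -203840.
Setting it to zero: z = -28.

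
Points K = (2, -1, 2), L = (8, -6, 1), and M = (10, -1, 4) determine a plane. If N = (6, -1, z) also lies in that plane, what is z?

3

Coplanarity requires KL · (KM × KN) = 0.
KL = (6, -5, -1), KM = (8, 0, 2); the triple product is linear in z with coefficient 40 and constant term -120.
Setting it to zero: z = 3.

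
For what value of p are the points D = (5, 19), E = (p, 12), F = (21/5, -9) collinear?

24/5

Collinearity: (E − D) must be parallel to (F − D) = (-4/5, -28).
Cross-multiplying the components: (p − 5)·(-28) = (-7)·(-4/5).
Solving gives p = 24/5.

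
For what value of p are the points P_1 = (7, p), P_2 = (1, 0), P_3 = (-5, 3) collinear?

Collinearity: (P_1 − P_2) must be parallel to (P_3 − P_2) = (-6, 3).
Cross-multiplying the components: (p − 0)·(-6) = (6)·(3).
Solving gives p = -3.

-3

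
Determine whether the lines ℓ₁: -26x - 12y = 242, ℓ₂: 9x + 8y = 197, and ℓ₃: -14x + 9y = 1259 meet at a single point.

Yes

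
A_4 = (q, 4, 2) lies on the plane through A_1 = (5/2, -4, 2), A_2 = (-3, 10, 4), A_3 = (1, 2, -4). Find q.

-1/2

The plane through A_1, A_2, A_3 has equation −96x − 36y − 12z = -120.
Substituting A_4: (-96)q + (-168) = -120, so q = -1/2.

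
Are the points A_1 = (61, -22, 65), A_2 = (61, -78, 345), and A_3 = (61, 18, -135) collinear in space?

A_1A_2 = (0, -56, 280), A_1A_3 = (0, 40, -200).
A_1A_2 × A_1A_3 = (0, 0, 0).
The cross product vanishes, so the three points are collinear.

Yes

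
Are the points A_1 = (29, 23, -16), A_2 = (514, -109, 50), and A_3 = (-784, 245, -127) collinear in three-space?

A_1A_2 = (485, -132, 66), A_1A_3 = (-813, 222, -111).
Comparing components 3 and 1: (66)(-813) − (485)(-111) = 177 ≠ 0, so A_1A_2 and A_1A_3 are not parallel and the points are not collinear.

No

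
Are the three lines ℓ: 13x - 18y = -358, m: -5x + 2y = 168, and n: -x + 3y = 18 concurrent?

No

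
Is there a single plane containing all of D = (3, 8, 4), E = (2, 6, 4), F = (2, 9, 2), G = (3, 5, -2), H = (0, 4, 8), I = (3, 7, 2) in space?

No

The plane through D, E, F has normal n = DE × DF = (4, -2, -3) and equation n·P = -16.
Checking the remaining points: n·G = 8, n·H = -32, n·I = -8.
Since n·G = 8 ≠ -16, G is off the plane and the points are not all coplanar.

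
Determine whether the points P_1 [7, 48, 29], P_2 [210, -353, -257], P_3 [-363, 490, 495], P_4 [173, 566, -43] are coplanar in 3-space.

Yes

With P_1 as base: P_1P_2 = (203, -401, -286), P_1P_3 = (-370, 442, 466), P_1P_4 = (166, 518, -72).
P_1P_3 × P_1P_4 = (-273212, 50716, -265032).
P_1P_2 · (P_1P_3 × P_1P_4) = 0.
The scalar triple product vanishes, so the four points are coplanar.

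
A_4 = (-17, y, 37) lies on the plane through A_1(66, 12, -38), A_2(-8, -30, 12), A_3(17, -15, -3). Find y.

-27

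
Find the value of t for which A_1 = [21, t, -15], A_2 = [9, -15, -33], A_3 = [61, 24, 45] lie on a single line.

-6

Direction A_2A_3 = (52, 39, 78). From the x-coordinate of A_1, the parameter along the line is τ = (21 − 9)/52 = 3/13.
Then t = (-15) + 3/13·(39) = -6.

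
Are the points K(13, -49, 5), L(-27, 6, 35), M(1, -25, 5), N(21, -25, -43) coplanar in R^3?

With K as base: KL = (-40, 55, 30), KM = (-12, 24, 0), KN = (8, 24, -48).
KM × KN = (-1152, -576, -480).
KL · (KM × KN) = 0.
The scalar triple product vanishes, so the four points are coplanar.

Yes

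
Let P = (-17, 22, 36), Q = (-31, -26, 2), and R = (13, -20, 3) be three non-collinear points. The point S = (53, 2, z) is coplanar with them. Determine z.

16

The plane through P, Q, R has equation 156x − 1482y + 2028z = 37752.
Substituting S: (2028)z + (5304) = 37752, so z = 16.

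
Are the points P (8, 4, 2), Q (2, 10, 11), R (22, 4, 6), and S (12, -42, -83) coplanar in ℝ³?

A normal to the plane through P, Q, R is n = PQ × PR = (24, 150, -84).
The plane has equation n·X = 624. For S: n·S = 960.
960 ≠ 624, so S is off the plane.

No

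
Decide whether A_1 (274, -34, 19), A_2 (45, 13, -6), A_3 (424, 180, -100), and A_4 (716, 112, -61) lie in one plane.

With A_1 as base: A_1A_2 = (-229, 47, -25), A_1A_3 = (150, 214, -119), A_1A_4 = (442, 146, -80).
A_1A_3 × A_1A_4 = (254, -40598, -72688).
A_1A_2 · (A_1A_3 × A_1A_4) = -149072.
Since -149072 ≠ 0, the four points are not coplanar.

No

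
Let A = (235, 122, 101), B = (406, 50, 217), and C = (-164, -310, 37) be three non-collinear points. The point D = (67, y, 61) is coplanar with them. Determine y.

-22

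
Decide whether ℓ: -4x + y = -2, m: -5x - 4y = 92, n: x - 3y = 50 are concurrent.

Yes

Lines aᵢx + bᵢy = cᵢ with pairwise distinct directions are concurrent exactly when det[aᵢ bᵢ cᵢ] = 0.
Here the determinant is 0.
It vanishes, so the lines are concurrent at (-4, -18).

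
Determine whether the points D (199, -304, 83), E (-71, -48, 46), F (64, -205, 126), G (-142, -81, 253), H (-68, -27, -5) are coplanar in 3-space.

The plane through D, E, F has normal n = DE × DF = (14671, 16605, 7830) and equation n·P = -1478501.
Checking the remaining points: n·G = -1447297, n·H = -1485113.
Since n·G = -1447297 ≠ -1478501, G is off the plane and the points are not all coplanar.

No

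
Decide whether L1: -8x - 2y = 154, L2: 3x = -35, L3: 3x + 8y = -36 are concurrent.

The three lines meet at one point iff the augmented coefficient matrix [aᵢ bᵢ cᵢ] has rank < 3, i.e. its determinant vanishes.
Here the determinant is 1450.
Nonzero, so no common point exists.

No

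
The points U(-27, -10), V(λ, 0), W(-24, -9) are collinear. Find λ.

3

Collinearity: (V − U) must be parallel to (W − U) = (3, 1).
Cross-multiplying the components: (λ − (-27))·(1) = (10)·(3).
Solving gives λ = 3.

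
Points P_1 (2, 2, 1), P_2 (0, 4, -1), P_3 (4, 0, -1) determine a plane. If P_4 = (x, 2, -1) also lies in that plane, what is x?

The plane through P_1, P_2, P_3 has equation −8x − 8y = -32.
Substituting P_4: (-8)x + (-16) = -32, so x = 2.

2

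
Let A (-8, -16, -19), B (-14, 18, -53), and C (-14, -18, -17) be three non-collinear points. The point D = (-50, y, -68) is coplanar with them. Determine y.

Coplanarity requires AB · (AC × AD) = 0.
AB = (-6, 34, -34), AC = (-6, -2, 2); the triple product is linear in y with coefficient 216 and constant term -7128.
Setting it to zero: y = 33.

33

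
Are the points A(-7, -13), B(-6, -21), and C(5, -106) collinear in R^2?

No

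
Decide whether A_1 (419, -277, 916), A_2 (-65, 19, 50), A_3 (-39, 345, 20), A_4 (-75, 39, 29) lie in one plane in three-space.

Yes

A normal to the plane through A_1, A_2, A_3 is n = A_1A_2 × A_1A_3 = (273436, -37036, -165480).
The plane has equation n·P = -26751024. For A_4: n·A_4 = -26751024.
Equal, so A_4 lies in the plane and all four are coplanar.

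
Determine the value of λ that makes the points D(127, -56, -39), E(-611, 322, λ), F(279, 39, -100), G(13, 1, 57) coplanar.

586

Coplanarity ⇔ det[DE; DF; DG] = 0.
Expanding, this is linear in λ: (19494)λ + (-11423484) = 0.
So λ = 586.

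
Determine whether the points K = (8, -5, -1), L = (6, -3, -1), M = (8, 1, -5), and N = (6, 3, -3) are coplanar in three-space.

A normal to the plane through K, L, M is n = KL × KM = (-8, -8, -12).
The plane has equation n·P = -12. For N: n·N = -36.
-36 ≠ -12, so N is off the plane.

No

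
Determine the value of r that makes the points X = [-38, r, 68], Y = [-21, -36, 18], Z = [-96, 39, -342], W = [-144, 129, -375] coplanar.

9

The points are coplanar iff XY · (XZ × XW) = 0.
Expanding, this is linear in r: (-14805)r + (133245) = 0.
So r = 9.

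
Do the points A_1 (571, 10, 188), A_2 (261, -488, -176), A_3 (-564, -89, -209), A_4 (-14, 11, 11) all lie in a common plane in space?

No

With A_1 as base: A_1A_2 = (-310, -498, -364), A_1A_3 = (-1135, -99, -397), A_1A_4 = (-585, 1, -177).
A_1A_3 × A_1A_4 = (17920, 31350, -59050).
A_1A_2 · (A_1A_3 × A_1A_4) = 326700.
Since 326700 ≠ 0, the four points are not coplanar.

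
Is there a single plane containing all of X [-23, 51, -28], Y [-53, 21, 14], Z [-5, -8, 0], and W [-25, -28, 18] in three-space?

With X as base: XY = (-30, -30, 42), XZ = (18, -59, 28), XW = (-2, -79, 46).
XZ × XW = (-502, -884, -1540).
XY · (XZ × XW) = -23100.
Since -23100 ≠ 0, the four points are not coplanar.

No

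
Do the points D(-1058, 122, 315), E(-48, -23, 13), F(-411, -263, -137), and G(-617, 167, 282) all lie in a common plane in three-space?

No

The four points are coplanar iff the 3×3 determinant with rows DE, DF, DG is zero.
Rows: (1010, -145, -302), (647, -385, -452), (441, 45, -33).
Expanding along the first row: (1010)(33045) − (-145)(177981) + (-302)(198900) = -885105.
Nonzero ⇒ not coplanar.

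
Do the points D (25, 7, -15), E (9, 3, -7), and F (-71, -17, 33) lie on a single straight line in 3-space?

DE = (-16, -4, 8), DF = (-96, -24, 48).
Each component of DF is 6 times the corresponding component of DE, so DF = 6·DE and the points are collinear.

Yes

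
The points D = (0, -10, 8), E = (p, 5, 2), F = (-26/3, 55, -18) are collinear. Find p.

-2

Collinearity requires DE × DF = 0; each component is linear in p.
The y-component gives (26)p + (52) = 0, so p = -2.
The remaining components then also vanish.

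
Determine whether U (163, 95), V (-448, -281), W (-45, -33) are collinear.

UV = (-611, -376), UW = (-208, -128).
Twice the signed area of △UVW is (-611)(-128) − (-376)(-208) = 0.
The triangle is degenerate (zero area), so the points are collinear.

Yes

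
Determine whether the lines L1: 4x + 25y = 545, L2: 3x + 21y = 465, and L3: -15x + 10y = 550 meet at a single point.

Yes

Intersecting L1 and L2: solving the 2×2 system gives (x, y) = (-20, 25).
Substitute into L3: (-15)(-20) + (10)(25) = 550.
This equals 550, so (-20, 25) lies on all three lines and they are concurrent.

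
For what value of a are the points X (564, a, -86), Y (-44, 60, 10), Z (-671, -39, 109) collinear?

Collinearity requires XY × XZ = 0; each component is linear in a.
The x-component gives (-99)a + (15444) = 0, so a = 156.
The remaining components then also vanish.

156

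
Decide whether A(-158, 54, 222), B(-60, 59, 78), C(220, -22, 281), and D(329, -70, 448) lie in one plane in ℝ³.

No

With A as base: AB = (98, 5, -144), AC = (378, -76, 59), AD = (487, -124, 226).
AC × AD = (-9860, -56695, -9860).
AB · (AC × AD) = 170085.
Since 170085 ≠ 0, the four points are not coplanar.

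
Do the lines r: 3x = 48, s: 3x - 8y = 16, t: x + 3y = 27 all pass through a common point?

The three lines meet at one point iff the augmented coefficient matrix [aᵢ bᵢ cᵢ] has rank < 3, i.e. its determinant vanishes.
Here the determinant is 24.
Nonzero, so no common point exists.

No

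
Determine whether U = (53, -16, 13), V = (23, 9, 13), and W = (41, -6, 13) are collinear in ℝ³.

Yes

UV = (-30, 25, 0), UW = (-12, 10, 0).
Each component of UW is 2/5 times the corresponding component of UV, so UW = 2/5·UV and the points are collinear.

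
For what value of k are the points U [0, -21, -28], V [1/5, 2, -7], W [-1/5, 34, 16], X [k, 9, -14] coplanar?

The points are coplanar iff UV · (UW × UX) = 0.
Expanding, this is linear in k: (-143)k + (-858/5) = 0.
So k = -6/5.

-6/5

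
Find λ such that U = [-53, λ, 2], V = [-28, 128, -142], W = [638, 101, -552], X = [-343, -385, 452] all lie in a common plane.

-40

The points are coplanar iff UV · (UW × UX) = 0.
Expanding, this is linear in λ: (266454)λ + (10658160) = 0.
So λ = -40.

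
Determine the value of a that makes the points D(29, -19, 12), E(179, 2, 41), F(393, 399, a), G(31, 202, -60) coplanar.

Coplanarity ⇔ det[DE; DF; DG] = 0.
Expanding, this is linear in a: (-33108)a + (-1258104) = 0.
So a = -38.

-38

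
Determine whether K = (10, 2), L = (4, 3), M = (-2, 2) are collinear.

KL = (-6, 1), KM = (-12, 0).
Twice the signed area of △KLM is (-6)(0) − (1)(-12) = 12.
The area is nonzero, so the three points are not collinear.

No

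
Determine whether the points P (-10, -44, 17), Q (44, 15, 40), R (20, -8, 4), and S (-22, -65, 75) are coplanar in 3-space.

Yes

The four points are coplanar iff the 3×3 determinant with rows PQ, PR, PS is zero.
Rows: (54, 59, 23), (30, 36, -13), (-12, -21, 58).
Expanding along the first row: (54)(1815) − (59)(1584) + (23)(-198) = 0.
Zero determinant ⇒ coplanar.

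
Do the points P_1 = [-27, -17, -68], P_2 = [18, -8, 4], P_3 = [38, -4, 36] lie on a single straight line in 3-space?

Yes

P_1P_2 = (45, 9, 72), P_1P_3 = (65, 13, 104).
P_1P_2 × P_1P_3 = (0, 0, 0).
The cross product vanishes, so the three points are collinear.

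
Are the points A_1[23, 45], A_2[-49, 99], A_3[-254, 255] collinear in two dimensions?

No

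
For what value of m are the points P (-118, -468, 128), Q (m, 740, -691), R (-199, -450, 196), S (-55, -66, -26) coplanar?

Normal to plane PRS: n = (-30108, -8190, -33696); plane equation n·X = 3072576.
Requiring n·Q = 3072576: (-30108)m + (17223336) = 3072576.
So m = 470.

470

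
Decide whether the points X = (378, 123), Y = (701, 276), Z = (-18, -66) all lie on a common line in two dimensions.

XY = (323, 153), XZ = (-396, -189).
If collinear, XZ would be a scalar multiple of XY. But (323)·(-189) ≠ (153)·(-396) (difference -459), so they are not parallel; the points are not collinear.

No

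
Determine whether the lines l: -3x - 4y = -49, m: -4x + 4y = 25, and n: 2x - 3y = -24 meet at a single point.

Lines aᵢx + bᵢy = cᵢ with pairwise distinct directions are concurrent exactly when det[aᵢ bᵢ cᵢ] = 0.
Here the determinant is 51.
Nonzero, so no common point exists.

No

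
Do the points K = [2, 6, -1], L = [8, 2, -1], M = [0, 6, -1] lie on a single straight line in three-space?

No

KL = (6, -4, 0), KM = (-2, 0, 0).
Comparing components 1 and 2: (6)(0) − (-4)(-2) = -8 ≠ 0, so KL and KM are not parallel and the points are not collinear.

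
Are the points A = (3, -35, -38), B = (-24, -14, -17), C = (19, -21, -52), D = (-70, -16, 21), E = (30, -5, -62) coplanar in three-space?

Yes

The plane through A, B, C has normal n = AB × AC = (-588, -42, -714) and equation n·P = 26838.
Checking the remaining points: n·D = 26838, n·E = 26838.
All equal 26838, so all 5 points lie in one plane.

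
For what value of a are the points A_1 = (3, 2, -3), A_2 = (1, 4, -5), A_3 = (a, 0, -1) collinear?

5

Direction A_1A_2 = (-2, 2, -2). From the y-coordinate of A_3, the parameter along the line is τ = (0 − 2)/2 = -1.
Then a = 3 + (-1)·(-2) = 5.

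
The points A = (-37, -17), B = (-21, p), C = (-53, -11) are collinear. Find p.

-23

Collinearity: (B − A) must be parallel to (C − A) = (-16, 6).
Cross-multiplying the components: (p − (-17))·(-16) = (16)·(6).
Solving gives p = -23.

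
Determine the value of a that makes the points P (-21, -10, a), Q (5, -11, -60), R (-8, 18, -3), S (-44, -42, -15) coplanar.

-15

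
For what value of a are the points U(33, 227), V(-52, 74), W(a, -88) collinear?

The three points are collinear iff det[UV; UW] = 0.
This determinant is linear in a: (153)a + (21726) = 0, so a = -142.

-142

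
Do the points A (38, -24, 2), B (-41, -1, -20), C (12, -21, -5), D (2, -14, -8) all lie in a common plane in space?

Yes

A normal to the plane through A, B, C is n = AB × AC = (-95, 19, 361).
The plane has equation n·P = -3344. For D: n·D = -3344.
Equal, so D lies in the plane and all four are coplanar.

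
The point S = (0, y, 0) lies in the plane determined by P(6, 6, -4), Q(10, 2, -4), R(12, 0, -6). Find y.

Coplanarity requires PQ · (PR × PS) = 0.
PQ = (4, -4, 0), PR = (6, -6, -2); the triple product is linear in y with coefficient 8 and constant term -96.
Setting it to zero: y = 12.

12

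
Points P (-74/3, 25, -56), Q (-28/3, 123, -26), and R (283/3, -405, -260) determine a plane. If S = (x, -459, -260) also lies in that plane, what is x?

Coplanarity requires PQ · (PR × PS) = 0.
PQ = (46/3, 98, 30), PR = (119, -430, -204); the triple product is linear in x with coefficient -7092 and constant term 307320.
Setting it to zero: x = 130/3.

130/3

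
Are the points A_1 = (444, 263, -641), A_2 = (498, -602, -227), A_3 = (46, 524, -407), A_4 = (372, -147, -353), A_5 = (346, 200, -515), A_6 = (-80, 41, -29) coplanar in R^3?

Yes

The plane through A_1, A_2, A_3 has normal n = A_1A_2 × A_1A_3 = (-310464, -177408, -330176) and equation n·P = 27138496.
Checking the remaining points: n·A_4 = 27138496, n·A_5 = 27138496, n·A_6 = 27138496.
All equal 27138496, so all 6 points lie in one plane.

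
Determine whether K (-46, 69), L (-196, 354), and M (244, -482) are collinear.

KL = (-150, 285), KM = (290, -551).
det[KL; KM] = (-150)(-551) − (285)(290) = 0.
The determinant is zero, so the points are collinear.

Yes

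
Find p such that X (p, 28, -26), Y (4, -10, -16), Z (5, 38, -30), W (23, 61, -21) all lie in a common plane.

Coplanarity ⇔ det[XY; XZ; XW] = 0.
Expanding, this is linear in p: (-754)p + (4524) = 0.
So p = 6.

6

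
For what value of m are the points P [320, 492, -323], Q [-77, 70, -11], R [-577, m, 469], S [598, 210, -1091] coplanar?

-370

Normal to plane PQS: n = (412080, -218160, 229270); plane equation n·X = -49523330.
Requiring n·R = -49523330: (-218160)m + (-130242530) = -49523330.
So m = -370.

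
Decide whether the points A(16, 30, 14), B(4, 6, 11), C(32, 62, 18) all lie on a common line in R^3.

Yes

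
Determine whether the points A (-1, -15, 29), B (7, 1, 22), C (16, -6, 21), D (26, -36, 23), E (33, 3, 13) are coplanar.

No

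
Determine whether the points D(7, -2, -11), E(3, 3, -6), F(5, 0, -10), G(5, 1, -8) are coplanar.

No

With D as base: DE = (-4, 5, 5), DF = (-2, 2, 1), DG = (-2, 3, 3).
DF × DG = (3, 4, -2).
DE · (DF × DG) = -2.
Since -2 ≠ 0, the four points are not coplanar.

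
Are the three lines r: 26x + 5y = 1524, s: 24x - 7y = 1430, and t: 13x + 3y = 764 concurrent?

Intersecting r and s: solving the 2×2 system gives (x, y) = (59, -2).
Substitute into t: (13)(59) + (3)(-2) = 761.
But t requires 764 ≠ 761, so the three lines have no common point.

No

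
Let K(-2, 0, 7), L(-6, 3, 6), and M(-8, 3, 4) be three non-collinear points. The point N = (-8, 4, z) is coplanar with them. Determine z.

The plane through K, L, M has equation −6x − 6y + 6z = 54.
Substituting N: (6)z + (24) = 54, so z = 5.

5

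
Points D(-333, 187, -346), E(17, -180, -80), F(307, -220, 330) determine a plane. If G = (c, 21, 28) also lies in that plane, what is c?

The plane through D, E, F has equation −139830x − 66360y + 92430z = 2173290.
Substituting G: (-139830)c + (1194480) = 2173290, so c = -7.

-7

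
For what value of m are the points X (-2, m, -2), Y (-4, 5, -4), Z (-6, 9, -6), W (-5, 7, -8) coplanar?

The points are coplanar iff XY · (XZ × XW) = 0.
Expanding, this is linear in m: (6)m + (-6) = 0.
So m = 1.

1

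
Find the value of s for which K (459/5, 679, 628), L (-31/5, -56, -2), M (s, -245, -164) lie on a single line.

Direction KL = (-98, -735, -630). From the y-coordinate of M, the parameter along the line is τ = (-245 − 679)/(-735) = 44/35.
Then s = 459/5 + 44/35·(-98) = -157/5.

-157/5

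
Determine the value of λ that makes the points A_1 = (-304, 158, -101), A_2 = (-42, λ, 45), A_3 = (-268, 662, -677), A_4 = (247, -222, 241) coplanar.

-8

Normal to plane A_1A_3A_4: n = (-46512, -329688, -291384); plane equation n·P = -8521272.
Requiring n·A_2 = -8521272: (-329688)λ + (-11158776) = -8521272.
So λ = -8.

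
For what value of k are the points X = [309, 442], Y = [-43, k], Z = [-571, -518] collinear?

Collinearity: (Y − X) must be parallel to (Z − X) = (-880, -960).
Cross-multiplying the components: (k − 442)·(-880) = (-352)·(-960).
Solving gives k = 58.

58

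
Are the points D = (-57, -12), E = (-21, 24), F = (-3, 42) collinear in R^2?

Yes

DE = (36, 36), DF = (54, 54).
Twice the signed area of △DEF is (36)(54) − (36)(54) = 0.
The triangle is degenerate (zero area), so the points are collinear.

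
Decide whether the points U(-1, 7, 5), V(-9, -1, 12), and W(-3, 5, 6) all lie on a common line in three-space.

No

UV = (-8, -8, 7), UW = (-2, -2, 1).
UV × UW = (6, -6, 0).
The cross product is nonzero, so the points do not lie on one line.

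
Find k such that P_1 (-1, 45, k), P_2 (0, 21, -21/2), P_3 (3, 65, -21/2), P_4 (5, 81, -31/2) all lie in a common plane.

4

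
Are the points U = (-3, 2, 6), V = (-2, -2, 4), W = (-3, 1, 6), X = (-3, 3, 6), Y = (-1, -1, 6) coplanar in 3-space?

The plane through U, V, W has normal n = UV × UW = (-2, 0, -1) and equation n·P = 0.
Checking the remaining points: n·X = 0, n·Y = -4.
Since n·Y = -4 ≠ 0, Y is off the plane and the points are not all coplanar.

No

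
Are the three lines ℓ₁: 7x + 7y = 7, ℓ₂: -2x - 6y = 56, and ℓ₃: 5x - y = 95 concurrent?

Lines aᵢx + bᵢy = cᵢ with pairwise distinct directions are concurrent exactly when det[aᵢ bᵢ cᵢ] = 0.
Here the determinant is -84.
Nonzero, so no common point exists.

No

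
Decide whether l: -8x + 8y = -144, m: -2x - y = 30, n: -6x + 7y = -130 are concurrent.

Yes

Intersecting l and m: solving the 2×2 system gives (x, y) = (-4, -22).
Substitute into n: (-6)(-4) + (7)(-22) = -130.
This equals -130, so (-4, -22) lies on all three lines and they are concurrent.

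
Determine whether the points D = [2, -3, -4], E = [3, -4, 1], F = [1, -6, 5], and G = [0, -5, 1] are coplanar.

No

A normal to the plane through D, E, F is n = DE × DF = (6, -14, -4).
The plane has equation n·P = 70. For G: n·G = 66.
66 ≠ 70, so G is off the plane.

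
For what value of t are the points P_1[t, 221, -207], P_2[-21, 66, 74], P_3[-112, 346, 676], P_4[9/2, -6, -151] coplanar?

-53

Coplanarity ⇔ det[P_1P_2; P_1P_3; P_1P_4] = 0.
Expanding, this is linear in t: (19656)t + (1041768) = 0.
So t = -53.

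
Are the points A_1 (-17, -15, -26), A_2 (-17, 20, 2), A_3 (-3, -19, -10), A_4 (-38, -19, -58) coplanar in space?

With A_1 as base: A_1A_2 = (0, 35, 28), A_1A_3 = (14, -4, 16), A_1A_4 = (-21, -4, -32).
A_1A_3 × A_1A_4 = (192, 112, -140).
A_1A_2 · (A_1A_3 × A_1A_4) = 0.
The scalar triple product vanishes, so the four points are coplanar.

Yes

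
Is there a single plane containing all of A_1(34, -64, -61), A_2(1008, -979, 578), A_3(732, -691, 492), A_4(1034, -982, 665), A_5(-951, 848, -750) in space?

No

The plane through A_1, A_2, A_3 has normal n = A_1A_2 × A_1A_3 = (-105342, -92600, 27972) and equation n·P = 638480.
Checking the remaining points: n·A_4 = 610952, n·A_5 = 676442.
Since n·A_4 = 610952 ≠ 638480, A_4 is off the plane and the points are not all coplanar.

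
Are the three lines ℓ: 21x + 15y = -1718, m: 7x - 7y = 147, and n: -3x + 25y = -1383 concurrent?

No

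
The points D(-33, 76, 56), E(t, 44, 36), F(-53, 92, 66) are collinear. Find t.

7

Direction DF = (-20, 16, 10). From the y-coordinate of E, the parameter along the line is τ = (44 − 76)/16 = -2.
Then t = (-33) + (-2)·(-20) = 7.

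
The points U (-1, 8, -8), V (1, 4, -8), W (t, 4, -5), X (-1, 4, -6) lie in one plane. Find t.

Normal to plane UVX: n = (-8, -4, -8); plane equation n·P = 40.
Requiring n·W = 40: (-8)t + (24) = 40.
So t = -2.

-2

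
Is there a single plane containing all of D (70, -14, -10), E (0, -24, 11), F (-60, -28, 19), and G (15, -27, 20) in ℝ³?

The four points are coplanar iff the 3×3 determinant with rows DE, DF, DG is zero.
Rows: (-70, -10, 21), (-130, -14, 29), (-55, -13, 30).
Expanding along the first row: (-70)(-43) − (-10)(-2305) + (21)(920) = -720.
Nonzero ⇒ not coplanar.

No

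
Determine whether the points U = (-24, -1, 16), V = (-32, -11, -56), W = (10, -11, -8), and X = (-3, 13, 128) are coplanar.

Yes

A normal to the plane through U, V, W is n = UV × UW = (-480, -2640, 420).
The plane has equation n·P = 20880. For X: n·X = 20880.
Equal, so X lies in the plane and all four are coplanar.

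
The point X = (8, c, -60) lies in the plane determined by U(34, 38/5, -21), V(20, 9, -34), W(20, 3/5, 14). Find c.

The plane through U, V, W has equation −42x + 672y + (588/5)z = 6048/5.
Substituting X: (672)c + (-7392) = 6048/5, so c = 64/5.

64/5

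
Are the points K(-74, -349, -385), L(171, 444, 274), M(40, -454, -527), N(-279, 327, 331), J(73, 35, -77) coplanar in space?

The plane through K, L, M has normal n = KL × KM = (-43411, 109916, -116127) and equation n·P = 9560625.
Checking the remaining points: n·N = 9616164, n·J = 9619836.
Since n·N = 9616164 ≠ 9560625, N is off the plane and the points are not all coplanar.

No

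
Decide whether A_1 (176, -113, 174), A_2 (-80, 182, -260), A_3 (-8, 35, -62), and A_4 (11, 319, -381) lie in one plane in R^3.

No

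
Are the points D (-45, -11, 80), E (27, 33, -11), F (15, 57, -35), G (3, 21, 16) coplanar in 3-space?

The four points are coplanar iff the 3×3 determinant with rows DE, DF, DG is zero.
Rows: (72, 44, -91), (60, 68, -115), (48, 32, -64).
Expanding along the first row: (72)(-672) − (44)(1680) + (-91)(-1344) = 0.
Zero determinant ⇒ coplanar.

Yes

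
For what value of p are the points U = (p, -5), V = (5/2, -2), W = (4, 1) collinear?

1

The three points are collinear iff det[UV; UW] = 0.
This determinant is linear in p: (-3)p + (3) = 0, so p = 1.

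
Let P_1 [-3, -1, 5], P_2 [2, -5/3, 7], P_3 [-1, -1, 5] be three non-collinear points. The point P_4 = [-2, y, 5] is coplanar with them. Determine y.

-1

Coplanarity requires P_1P_2 · (P_1P_3 × P_1P_4) = 0.
P_1P_2 = (5, -2/3, 2), P_1P_3 = (2, 0, 0); the triple product is linear in y with coefficient 4 and constant term 4.
Setting it to zero: y = -1.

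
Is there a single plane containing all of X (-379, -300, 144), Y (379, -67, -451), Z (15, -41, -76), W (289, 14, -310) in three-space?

Yes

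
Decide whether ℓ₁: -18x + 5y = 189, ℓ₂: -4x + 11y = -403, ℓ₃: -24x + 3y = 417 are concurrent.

Yes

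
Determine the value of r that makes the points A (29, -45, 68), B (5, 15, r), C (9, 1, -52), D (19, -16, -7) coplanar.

-88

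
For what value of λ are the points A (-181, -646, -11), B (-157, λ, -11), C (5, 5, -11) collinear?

-562

Collinearity requires AB × AC = 0; each component is linear in λ.
The z-component gives (-186)λ + (-104532) = 0, so λ = -562.
The remaining components then also vanish.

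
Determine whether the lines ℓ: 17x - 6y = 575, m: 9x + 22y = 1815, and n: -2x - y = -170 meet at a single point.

Intersecting ℓ and m: solving the 2×2 system gives (x, y) = (55, 60).
Substitute into n: (-2)(55) + (-1)(60) = -170.
This equals -170, so (55, 60) lies on all three lines and they are concurrent.

Yes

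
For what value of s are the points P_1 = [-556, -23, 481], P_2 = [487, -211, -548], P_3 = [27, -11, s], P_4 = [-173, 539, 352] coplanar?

Normal to plane P_1P_2P_4: n = (602550, -259560, 658170); plane equation n·P = -12468150.
Requiring n·P_3 = -12468150: (658170)s + (19124010) = -12468150.
So s = -48.

-48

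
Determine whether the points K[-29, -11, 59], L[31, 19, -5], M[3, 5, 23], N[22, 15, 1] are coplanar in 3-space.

No

A normal to the plane through K, L, M is n = KL × KM = (-56, 112, 0).
The plane has equation n·P = 392. For N: n·N = 448.
448 ≠ 392, so N is off the plane.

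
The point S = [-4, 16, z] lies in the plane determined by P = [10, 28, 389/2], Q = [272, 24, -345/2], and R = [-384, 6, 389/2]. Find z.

-53/2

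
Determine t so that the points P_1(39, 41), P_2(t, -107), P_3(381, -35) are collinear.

705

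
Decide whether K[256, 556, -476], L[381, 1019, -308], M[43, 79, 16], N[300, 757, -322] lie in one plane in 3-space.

The four points are coplanar iff the 3×3 determinant with rows KL, KM, KN is zero.
Rows: (125, 463, 168), (-213, -477, 492), (44, 201, 154).
Expanding along the first row: (125)(-172350) − (463)(-54450) + (168)(-21825) = 0.
Zero determinant ⇒ coplanar.

Yes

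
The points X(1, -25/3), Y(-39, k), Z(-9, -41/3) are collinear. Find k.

Collinearity: (Y − X) must be parallel to (Z − X) = (-10, -16/3).
Cross-multiplying the components: (k − (-25/3))·(-10) = (-40)·(-16/3).
Solving gives k = -89/3.

-89/3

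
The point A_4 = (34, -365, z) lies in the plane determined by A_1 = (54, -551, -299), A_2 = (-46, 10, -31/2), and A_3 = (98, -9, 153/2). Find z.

-391/2

The plane through A_1, A_2, A_3 has equation (113997/2)x + 50024y − 78884z = -898989.
Substituting A_4: (-78884)z + (-16320811) = -898989, so z = -391/2.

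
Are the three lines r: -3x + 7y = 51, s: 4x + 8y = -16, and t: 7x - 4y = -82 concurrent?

Intersecting r and s: solving the 2×2 system gives (x, y) = (-10, 3).
Substitute into t: (7)(-10) + (-4)(3) = -82.
This equals -82, so (-10, 3) lies on all three lines and they are concurrent.

Yes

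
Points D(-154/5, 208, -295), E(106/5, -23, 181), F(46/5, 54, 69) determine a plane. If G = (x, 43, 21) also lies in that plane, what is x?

18/5

A normal to the plane is n = DE × DF = (-10780, 112, 1232).
G lies in the plane iff n · DG = 0.
This gives (-10780)x + (38808) = 0, so x = 18/5.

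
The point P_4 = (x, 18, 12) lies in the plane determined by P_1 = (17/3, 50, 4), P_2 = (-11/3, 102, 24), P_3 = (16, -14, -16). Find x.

A normal to the plane is n = P_1P_2 × P_1P_3 = (240, 20, 60).
P_4 lies in the plane iff n · P_1P_4 = 0.
This gives (240)x + (-1520) = 0, so x = 19/3.

19/3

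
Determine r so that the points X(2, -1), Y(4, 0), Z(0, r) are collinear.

-2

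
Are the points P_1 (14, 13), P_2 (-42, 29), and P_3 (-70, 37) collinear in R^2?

Yes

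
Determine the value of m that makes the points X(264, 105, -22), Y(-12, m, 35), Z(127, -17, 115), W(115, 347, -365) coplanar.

26

Normal to plane XZW: n = (8692, -67404, -51332); plane equation n·P = -3653428.
Requiring n·Y = -3653428: (-67404)m + (-1900924) = -3653428.
So m = 26.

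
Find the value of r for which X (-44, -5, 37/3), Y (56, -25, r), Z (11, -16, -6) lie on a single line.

Collinearity requires XY × XZ = 0; each component is linear in r.
The x-component gives (11)r + (231) = 0, so r = -21.
The remaining components then also vanish.

-21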